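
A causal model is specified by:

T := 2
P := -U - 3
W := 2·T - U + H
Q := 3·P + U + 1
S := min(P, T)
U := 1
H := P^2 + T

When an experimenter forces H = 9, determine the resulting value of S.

-4

The intervention breaks the incoming arrows to H: H := P^2 + T no longer applies, and H = 9.
No directed path runs from H to S, so S keeps its natural value.
P = -U - 3  [with U=1]  = -4
S = min(P, T)  [with P=-4, T=2]  = -4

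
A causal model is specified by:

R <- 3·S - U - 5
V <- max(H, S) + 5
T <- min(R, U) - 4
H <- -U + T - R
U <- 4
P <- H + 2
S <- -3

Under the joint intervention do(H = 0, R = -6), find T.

Under do(H = 0, R = -6), each intervened variable's structural equation is replaced by its fixed value.
T = min(R, U) - 4  [with R=-6, U=4]  = -10

-10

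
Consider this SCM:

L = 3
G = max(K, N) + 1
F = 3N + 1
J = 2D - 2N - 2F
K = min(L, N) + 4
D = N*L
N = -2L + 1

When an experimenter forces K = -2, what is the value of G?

-1

Intervening sets K = -2 and removes its equation (K = min(L, N) + 4).
N = -2L + 1  [with L=3]  = -5
G = max(K, N) + 1  [with K=-2, N=-5]  = -1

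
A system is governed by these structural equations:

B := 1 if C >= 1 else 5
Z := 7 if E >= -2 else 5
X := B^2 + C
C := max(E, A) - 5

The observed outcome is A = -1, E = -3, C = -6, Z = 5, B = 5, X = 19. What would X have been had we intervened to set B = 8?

The intervention breaks the incoming arrows to B: B := 1 if C >= 1 else 5 no longer applies, and B = 8.
C = max(E, A) - 5  [with E=-3, A=-1]  = -6
X = B^2 + C  [with B=8, C=-6]  = 58

58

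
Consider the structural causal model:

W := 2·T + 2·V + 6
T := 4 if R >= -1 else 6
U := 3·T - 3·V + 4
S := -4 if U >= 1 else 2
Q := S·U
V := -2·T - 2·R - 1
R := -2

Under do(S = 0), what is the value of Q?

Under do(S=0), the mechanism S := -4 if U >= 1 else 2 is discarded; S is fixed at 0.
T = 4 if R >= -1 else 6  [with R=-2]  = 6
V = -2·T - 2·R - 1  [with T=6, R=-2]  = -9
U = 3·T - 3·V + 4  [with T=6, V=-9]  = 49
Q = S·U  [with S=0, U=49]  = 0

0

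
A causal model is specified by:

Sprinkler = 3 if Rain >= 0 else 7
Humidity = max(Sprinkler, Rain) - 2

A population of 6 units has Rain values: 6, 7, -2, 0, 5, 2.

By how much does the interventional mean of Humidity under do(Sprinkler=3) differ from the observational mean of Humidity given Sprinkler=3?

The intervention sets Sprinkler=3 in all 6 units regardless of Rain. Recomputing Humidity per unit gives 4, 5, 1, 1, 3, 1; average 2.5.
Observing Sprinkler=3 restricts to units where Sprinkler's equation naturally yields 3: Rain ∈ {6, 7, 0, 5, 2}. In that subpopulation Humidity = 4, 5, 1, 3, 1, mean 2.8.
Difference = 2.5 − 2.8 = -0.3.

-0.3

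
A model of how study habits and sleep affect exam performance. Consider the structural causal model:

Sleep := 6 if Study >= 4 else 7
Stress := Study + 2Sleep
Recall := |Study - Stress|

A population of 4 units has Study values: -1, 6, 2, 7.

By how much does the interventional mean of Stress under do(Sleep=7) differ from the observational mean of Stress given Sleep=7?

3

Every unit gets Sleep=7 under the intervention. Stress values become 13, 20, 16, 21; E[Stress|do(Sleep=7)] = 17.5.
E[Stress|Sleep=7] averages over only the 2 units with Sleep=7 (Study = -1, 2): Stress = 13, 16, mean 14.5.
Difference = 17.5 − 14.5 = 3.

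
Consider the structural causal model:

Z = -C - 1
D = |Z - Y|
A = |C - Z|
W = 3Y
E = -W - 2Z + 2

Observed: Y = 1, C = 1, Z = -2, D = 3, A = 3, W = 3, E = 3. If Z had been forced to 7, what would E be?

-15

The intervention breaks the incoming arrows to Z: Z = -C - 1 no longer applies, and Z = 7.
W = 3Y  [with Y=1]  = 3
E = -W - 2Z + 2  [with W=3, Z=7]  = -15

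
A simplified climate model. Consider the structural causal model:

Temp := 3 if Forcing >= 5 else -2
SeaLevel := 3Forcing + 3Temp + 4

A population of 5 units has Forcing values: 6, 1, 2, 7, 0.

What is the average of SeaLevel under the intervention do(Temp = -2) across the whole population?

7.6

Under do(Temp=-2), Temp's equation is replaced by Temp=-2 for every unit. Per-unit SeaLevel: 16, 1, 4, 19, -2. Mean = 7.6.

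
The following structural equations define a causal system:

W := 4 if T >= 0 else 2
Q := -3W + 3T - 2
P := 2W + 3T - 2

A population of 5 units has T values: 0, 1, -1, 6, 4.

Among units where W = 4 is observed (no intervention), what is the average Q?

-5.75

Observing W=4 restricts to units where W's equation naturally yields 4: T ∈ {0, 1, 6, 4}. In that subpopulation Q = -14, -11, 4, -2, mean -5.75.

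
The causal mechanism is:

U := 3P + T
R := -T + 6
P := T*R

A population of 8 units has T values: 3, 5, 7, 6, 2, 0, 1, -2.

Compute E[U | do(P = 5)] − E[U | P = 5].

do(P=5) breaks P's dependence on T. With P=5 fixed, U across the units is 18, 20, 22, 21, 17, 15, 16, 13, mean 17.75.
Observing P=5 restricts to units where P's equation naturally yields 5: T ∈ {5, 1}. In that subpopulation U = 20, 16, mean 18.
Difference = 17.75 − 18 = -0.25.

-0.25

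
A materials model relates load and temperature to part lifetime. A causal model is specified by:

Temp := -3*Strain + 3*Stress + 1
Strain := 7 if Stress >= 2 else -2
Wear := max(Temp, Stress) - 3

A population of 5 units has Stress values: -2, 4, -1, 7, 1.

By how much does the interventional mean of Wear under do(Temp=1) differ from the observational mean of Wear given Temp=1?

-1.2

do(Temp=1) breaks Temp's dependence on Stress. With Temp=1 fixed, Wear across the units is -2, 1, -2, 4, -2, mean -0.2.
Conditioning on Temp=1 selects the 2 unit(s) with Stress ∈ {-2, 7}. Their Wear values: -2, 4. Mean = 1.
Difference = -0.2 − 1 = -1.2.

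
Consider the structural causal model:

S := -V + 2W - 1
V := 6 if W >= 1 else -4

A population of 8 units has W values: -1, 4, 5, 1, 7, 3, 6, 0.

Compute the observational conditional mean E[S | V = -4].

2

E[S|V=-4] averages over only the 2 units with V=-4 (W = -1, 0): S = 1, 3, mean 2.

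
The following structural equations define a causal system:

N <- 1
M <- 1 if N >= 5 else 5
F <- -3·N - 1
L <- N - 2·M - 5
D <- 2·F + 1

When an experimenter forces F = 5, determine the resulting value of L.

-14

The intervention breaks the incoming arrows to F: F <- -3·N - 1 no longer applies, and F = 5.
L is not downstream of the intervention, so its value is determined by the original equations.
M = 1 if N >= 5 else 5  [with N=1]  = 5
L = N - 2·M - 5  [with N=1, M=5]  = -14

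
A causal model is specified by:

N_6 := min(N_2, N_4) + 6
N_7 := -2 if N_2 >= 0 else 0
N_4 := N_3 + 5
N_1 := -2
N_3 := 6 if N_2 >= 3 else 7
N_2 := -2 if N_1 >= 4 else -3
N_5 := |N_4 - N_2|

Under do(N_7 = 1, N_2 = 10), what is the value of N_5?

The joint intervention fixes N_7 = 1, N_2 = 10, removing each variable's own equation.
N_3 = 6 if N_2 >= 3 else 7  [with N_2=10]  = 6
N_4 = N_3 + 5  [with N_3=6]  = 11
N_5 = |N_4 - N_2|  [with N_4=11, N_2=10]  = 1

1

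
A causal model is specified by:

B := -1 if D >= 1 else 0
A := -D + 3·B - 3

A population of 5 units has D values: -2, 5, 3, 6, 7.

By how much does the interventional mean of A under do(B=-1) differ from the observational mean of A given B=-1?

do(B=-1) breaks B's dependence on D. With B=-1 fixed, A across the units is -4, -11, -9, -12, -13, mean -9.8.
E[A|B=-1] averages over only the 4 units with B=-1 (D = 5, 3, 6, 7): A = -11, -9, -12, -13, mean -11.25.
Difference = -9.8 − (-11.25) = 1.45.

1.45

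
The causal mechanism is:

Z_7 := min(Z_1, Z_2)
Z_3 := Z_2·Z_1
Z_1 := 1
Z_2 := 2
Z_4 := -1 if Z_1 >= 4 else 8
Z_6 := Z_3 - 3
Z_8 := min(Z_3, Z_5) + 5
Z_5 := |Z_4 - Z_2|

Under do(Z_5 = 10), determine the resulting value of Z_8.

do(Z_5=10) replaces the equation Z_5 := |Z_4 - Z_2| with the constant Z_5 = 10.
Z_3 = Z_2·Z_1  [with Z_2=2, Z_1=1]  = 2
Z_8 = min(Z_3, Z_5) + 5  [with Z_3=2, Z_5=10]  = 7

7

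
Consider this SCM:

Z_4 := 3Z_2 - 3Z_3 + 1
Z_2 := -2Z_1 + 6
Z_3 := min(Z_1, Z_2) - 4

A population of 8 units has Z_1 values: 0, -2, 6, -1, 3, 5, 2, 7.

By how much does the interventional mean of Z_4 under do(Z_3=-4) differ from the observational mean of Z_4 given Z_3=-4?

-6

Every unit gets Z_3=-4 under the intervention. Z_4 values become 31, 43, -5, 37, 13, 1, 19, -11; E[Z_4|do(Z_3=-4)] = 16.
Observing Z_3=-4 restricts to units where Z_3's equation naturally yields -4: Z_1 ∈ {0, 3}. In that subpopulation Z_4 = 31, 13, mean 22.
Difference = 16 − 22 = -6.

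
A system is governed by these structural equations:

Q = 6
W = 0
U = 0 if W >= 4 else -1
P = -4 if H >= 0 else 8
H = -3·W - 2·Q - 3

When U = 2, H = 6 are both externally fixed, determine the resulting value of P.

-4

Setting U = 2, H = 6 by intervention discards those variables' equations.
P = -4 if H >= 0 else 8  [with H=6]  = -4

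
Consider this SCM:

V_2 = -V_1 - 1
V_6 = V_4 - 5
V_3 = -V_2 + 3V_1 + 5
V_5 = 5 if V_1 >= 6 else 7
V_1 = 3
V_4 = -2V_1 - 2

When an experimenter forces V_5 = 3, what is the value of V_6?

The intervention breaks the incoming arrows to V_5: V_5 = 5 if V_1 >= 6 else 7 no longer applies, and V_5 = 3.
Since V_6 is not a descendant of the intervened variable, it is unaffected.
V_4 = -2V_1 - 2  [with V_1=3]  = -8
V_6 = V_4 - 5  [with V_4=-8]  = -13

-13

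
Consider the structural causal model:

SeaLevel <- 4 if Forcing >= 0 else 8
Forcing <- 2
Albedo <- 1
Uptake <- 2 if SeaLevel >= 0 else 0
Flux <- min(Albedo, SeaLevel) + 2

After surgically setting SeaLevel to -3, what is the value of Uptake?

0

do(SeaLevel=-3) replaces the equation SeaLevel <- 4 if Forcing >= 0 else 8 with the constant SeaLevel = -3.
Uptake = 2 if SeaLevel >= 0 else 0  [with SeaLevel=-3]  = 0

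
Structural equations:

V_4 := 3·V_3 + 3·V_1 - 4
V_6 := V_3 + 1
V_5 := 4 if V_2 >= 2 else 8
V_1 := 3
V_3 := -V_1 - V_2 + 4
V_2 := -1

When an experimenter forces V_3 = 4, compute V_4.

The intervention breaks the incoming arrows to V_3: V_3 := -V_1 - V_2 + 4 no longer applies, and V_3 = 4.
V_4 = 3·V_3 + 3·V_1 - 4  [with V_3=4, V_1=3]  = 17

17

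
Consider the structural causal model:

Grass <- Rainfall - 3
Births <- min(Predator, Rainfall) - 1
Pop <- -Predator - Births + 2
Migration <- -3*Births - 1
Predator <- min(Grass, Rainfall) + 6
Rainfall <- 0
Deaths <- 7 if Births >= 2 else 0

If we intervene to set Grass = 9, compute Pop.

-3

Under do(Grass=9), the mechanism Grass <- Rainfall - 3 is discarded; Grass is fixed at 9.
Predator = min(Grass, Rainfall) + 6  [with Grass=9, Rainfall=0]  = 6
Births = min(Predator, Rainfall) - 1  [with Predator=6, Rainfall=0]  = -1
Pop = -Predator - Births + 2  [with Predator=6, Births=-1]  = -3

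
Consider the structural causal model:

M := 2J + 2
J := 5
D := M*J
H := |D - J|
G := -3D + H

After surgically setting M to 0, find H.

5

Under do(M=0), the mechanism M := 2J + 2 is discarded; M is fixed at 0.
D = M*J  [with M=0, J=5]  = 0
H = |D - J|  [with D=0, J=5]  = 5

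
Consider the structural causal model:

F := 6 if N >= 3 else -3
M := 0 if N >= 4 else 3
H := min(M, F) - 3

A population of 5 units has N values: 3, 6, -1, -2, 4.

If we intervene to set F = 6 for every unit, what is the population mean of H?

do(F=6) breaks F's dependence on N. With F=6 fixed, H across the units is 0, -3, 0, 0, -3, mean -1.2.

-1.2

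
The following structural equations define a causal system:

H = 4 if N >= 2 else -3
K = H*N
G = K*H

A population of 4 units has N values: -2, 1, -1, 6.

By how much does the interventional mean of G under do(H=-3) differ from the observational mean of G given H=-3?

15

do(H=-3) breaks H's dependence on N. With H=-3 fixed, G across the units is -18, 9, -9, 54, mean 9.
Conditioning on H=-3 selects the 3 unit(s) with N ∈ {-2, 1, -1}. Their G values: -18, 9, -9. Mean = -6.
Difference = 9 − (-6) = 15.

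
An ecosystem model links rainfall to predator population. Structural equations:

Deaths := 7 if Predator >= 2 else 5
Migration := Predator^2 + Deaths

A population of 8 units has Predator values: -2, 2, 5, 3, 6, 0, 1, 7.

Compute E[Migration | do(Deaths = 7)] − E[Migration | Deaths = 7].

-8.6

Every unit gets Deaths=7 under the intervention. Migration values become 11, 11, 32, 16, 43, 7, 8, 56; E[Migration|do(Deaths=7)] = 23.
E[Migration|Deaths=7] averages over only the 5 units with Deaths=7 (Predator = 2, 5, 3, 6, 7): Migration = 11, 32, 16, 43, 56, mean 31.6.
Difference = 23 − 31.6 = -8.6.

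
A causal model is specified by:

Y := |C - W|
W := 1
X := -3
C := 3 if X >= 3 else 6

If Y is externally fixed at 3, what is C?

Under do(Y=3), the mechanism Y := |C - W| is discarded; Y is fixed at 3.
Since C is not a descendant of the intervened variable, it is unaffected.
C = 3 if X >= 3 else 6  [with X=-3]  = 6

6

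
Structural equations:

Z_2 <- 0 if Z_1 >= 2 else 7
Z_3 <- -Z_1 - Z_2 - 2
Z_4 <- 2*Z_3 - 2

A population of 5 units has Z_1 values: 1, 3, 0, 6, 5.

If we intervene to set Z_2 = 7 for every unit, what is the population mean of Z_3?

-12

Under do(Z_2=7), Z_2's equation is replaced by Z_2=7 for every unit. Per-unit Z_3: -10, -12, -9, -15, -14. Mean = -12.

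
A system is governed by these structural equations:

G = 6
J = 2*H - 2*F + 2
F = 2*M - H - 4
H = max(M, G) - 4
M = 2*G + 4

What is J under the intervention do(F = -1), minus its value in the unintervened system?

Intervening sets F = -1 and removes its equation (F = 2*M - H - 4).
M = 2*G + 4  [with G=6]  = 16
H = max(M, G) - 4  [with M=16, G=6]  = 12
J = 2*H - 2*F + 2  [with H=12, F=-1]  = 28
Without intervention: M = 2*G + 4  [with G=6]  = 16; H = max(M, G) - 4  [with M=16, G=6]  = 12; F = 2*M - H - 4  [with M=16, H=12]  = 16; J = 2*H - 2*F + 2  [with H=12, F=16]  = -6.
Change = 28 − (-6) = 34.

34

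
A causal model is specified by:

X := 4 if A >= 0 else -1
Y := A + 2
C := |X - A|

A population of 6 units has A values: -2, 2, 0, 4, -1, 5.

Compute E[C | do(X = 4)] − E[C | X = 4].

do(X=4) breaks X's dependence on A. With X=4 fixed, C across the units is 6, 2, 4, 0, 5, 1, mean 3.
Observing X=4 restricts to units where X's equation naturally yields 4: A ∈ {2, 0, 4, 5}. In that subpopulation C = 2, 4, 0, 1, mean 1.75.
Difference = 3 − 1.75 = 1.25.

1.25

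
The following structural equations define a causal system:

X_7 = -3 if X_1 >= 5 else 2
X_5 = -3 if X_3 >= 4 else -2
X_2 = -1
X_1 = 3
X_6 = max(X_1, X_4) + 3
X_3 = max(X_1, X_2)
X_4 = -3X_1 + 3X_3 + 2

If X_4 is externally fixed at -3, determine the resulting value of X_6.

Under do(X_4=-3), the mechanism X_4 = -3X_1 + 3X_3 + 2 is discarded; X_4 is fixed at -3.
X_6 = max(X_1, X_4) + 3  [with X_1=3, X_4=-3]  = 6

6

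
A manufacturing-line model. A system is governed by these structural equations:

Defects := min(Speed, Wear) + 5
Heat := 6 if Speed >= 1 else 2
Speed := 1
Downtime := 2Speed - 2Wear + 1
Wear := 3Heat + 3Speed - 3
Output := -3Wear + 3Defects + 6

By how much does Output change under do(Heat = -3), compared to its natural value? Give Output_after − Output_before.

51

do(Heat=-3) replaces the equation Heat := 6 if Speed >= 1 else 2 with the constant Heat = -3.
Wear = 3Heat + 3Speed - 3  [with Heat=-3, Speed=1]  = -9
Defects = min(Speed, Wear) + 5  [with Speed=1, Wear=-9]  = -4
Output = -3Wear + 3Defects + 6  [with Wear=-9, Defects=-4]  = 21
Without intervention: Heat = 6 if Speed >= 1 else 2  [with Speed=1]  = 6; Wear = 3Heat + 3Speed - 3  [with Heat=6, Speed=1]  = 18; Defects = min(Speed, Wear) + 5  [with Speed=1, Wear=18]  = 6; Output = -3Wear + 3Defects + 6  [with Wear=18, Defects=6]  = -30.
Change = 21 − (-30) = 51.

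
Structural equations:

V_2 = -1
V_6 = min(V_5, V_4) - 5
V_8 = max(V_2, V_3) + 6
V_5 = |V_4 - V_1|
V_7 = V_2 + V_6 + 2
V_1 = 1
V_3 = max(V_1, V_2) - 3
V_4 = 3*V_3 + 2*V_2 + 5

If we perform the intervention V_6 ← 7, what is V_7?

8

Intervening sets V_6 = 7 and removes its equation (V_6 = min(V_5, V_4) - 5).
V_7 = V_2 + V_6 + 2  [with V_2=-1, V_6=7]  = 8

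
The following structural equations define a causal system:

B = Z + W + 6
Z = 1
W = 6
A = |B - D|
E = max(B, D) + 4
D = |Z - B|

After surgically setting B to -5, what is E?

do(B=-5) replaces the equation B = Z + W + 6 with the constant B = -5.
D = |Z - B|  [with Z=1, B=-5]  = 6
E = max(B, D) + 4  [with B=-5, D=6]  = 10

10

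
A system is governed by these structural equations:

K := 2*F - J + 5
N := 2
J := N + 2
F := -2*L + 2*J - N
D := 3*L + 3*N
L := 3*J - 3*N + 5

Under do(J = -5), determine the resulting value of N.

Under do(J=-5), the mechanism J := N + 2 is discarded; J is fixed at -5.
N is not downstream of the intervention, so its value is determined by the original equations.

2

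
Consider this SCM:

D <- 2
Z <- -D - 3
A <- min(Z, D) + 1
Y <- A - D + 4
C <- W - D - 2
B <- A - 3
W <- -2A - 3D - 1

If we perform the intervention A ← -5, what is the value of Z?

-5

Under do(A=-5), the mechanism A <- min(Z, D) + 1 is discarded; A is fixed at -5.
Since Z is not a descendant of the intervened variable, it is unaffected.
Z = -D - 3  [with D=2]  = -5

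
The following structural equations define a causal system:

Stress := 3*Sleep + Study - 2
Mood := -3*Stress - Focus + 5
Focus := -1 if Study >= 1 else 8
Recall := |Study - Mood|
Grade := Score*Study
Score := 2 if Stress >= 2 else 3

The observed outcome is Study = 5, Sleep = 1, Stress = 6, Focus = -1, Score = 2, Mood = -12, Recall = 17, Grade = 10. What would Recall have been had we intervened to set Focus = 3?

The intervention breaks the incoming arrows to Focus: Focus := -1 if Study >= 1 else 8 no longer applies, and Focus = 3.
Stress = 3*Sleep + Study - 2  [with Sleep=1, Study=5]  = 6
Mood = -3*Stress - Focus + 5  [with Stress=6, Focus=3]  = -16
Recall = |Study - Mood|  [with Study=5, Mood=-16]  = 21

21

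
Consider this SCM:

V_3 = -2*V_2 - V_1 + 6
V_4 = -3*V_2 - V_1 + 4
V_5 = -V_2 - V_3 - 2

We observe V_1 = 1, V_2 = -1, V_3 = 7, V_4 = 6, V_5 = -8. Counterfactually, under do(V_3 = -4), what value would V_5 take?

do(V_3=-4) replaces the equation V_3 = -2*V_2 - V_1 + 6 with the constant V_3 = -4.
V_5 = -V_2 - V_3 - 2  [with V_2=-1, V_3=-4]  = 3

3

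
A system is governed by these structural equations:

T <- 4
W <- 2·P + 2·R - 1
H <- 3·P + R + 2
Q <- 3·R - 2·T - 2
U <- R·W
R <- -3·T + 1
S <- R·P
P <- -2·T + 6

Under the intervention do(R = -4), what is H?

-8

The intervention breaks the incoming arrows to R: R <- -3·T + 1 no longer applies, and R = -4.
P = -2·T + 6  [with T=4]  = -2
H = 3·P + R + 2  [with P=-2, R=-4]  = -8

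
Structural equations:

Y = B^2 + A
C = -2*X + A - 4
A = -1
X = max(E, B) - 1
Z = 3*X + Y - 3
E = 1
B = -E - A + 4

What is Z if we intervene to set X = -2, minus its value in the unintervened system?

-15

The intervention breaks the incoming arrows to X: X = max(E, B) - 1 no longer applies, and X = -2.
B = -E - A + 4  [with E=1, A=-1]  = 4
Y = B^2 + A  [with B=4, A=-1]  = 15
Z = 3*X + Y - 3  [with X=-2, Y=15]  = 6
Without intervention: B = -E - A + 4  [with E=1, A=-1]  = 4; Y = B^2 + A  [with B=4, A=-1]  = 15; X = max(E, B) - 1  [with E=1, B=4]  = 3; Z = 3*X + Y - 3  [with X=3, Y=15]  = 21.
Change = 6 − 21 = -15.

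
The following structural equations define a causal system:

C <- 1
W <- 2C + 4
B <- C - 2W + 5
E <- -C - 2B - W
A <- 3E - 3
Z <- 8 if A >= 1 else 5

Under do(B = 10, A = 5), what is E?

The joint intervention fixes B = 10, A = 5, removing each variable's own equation.
W = 2C + 4  [with C=1]  = 6
E = -C - 2B - W  [with C=1, B=10, W=6]  = -27

-27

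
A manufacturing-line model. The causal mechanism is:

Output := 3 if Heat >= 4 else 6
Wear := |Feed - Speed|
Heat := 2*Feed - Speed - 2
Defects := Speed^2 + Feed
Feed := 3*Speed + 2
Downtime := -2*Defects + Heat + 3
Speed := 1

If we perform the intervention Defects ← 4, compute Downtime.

2

Under do(Defects=4), the mechanism Defects := Speed^2 + Feed is discarded; Defects is fixed at 4.
Feed = 3*Speed + 2  [with Speed=1]  = 5
Heat = 2*Feed - Speed - 2  [with Feed=5, Speed=1]  = 7
Downtime = -2*Defects + Heat + 3  [with Defects=4, Heat=7]  = 2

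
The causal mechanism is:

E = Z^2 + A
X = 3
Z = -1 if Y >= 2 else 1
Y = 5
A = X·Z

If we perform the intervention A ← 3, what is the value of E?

Intervening sets A = 3 and removes its equation (A = X·Z).
Z = -1 if Y >= 2 else 1  [with Y=5]  = -1
E = Z^2 + A  [with Z=-1, A=3]  = 4

4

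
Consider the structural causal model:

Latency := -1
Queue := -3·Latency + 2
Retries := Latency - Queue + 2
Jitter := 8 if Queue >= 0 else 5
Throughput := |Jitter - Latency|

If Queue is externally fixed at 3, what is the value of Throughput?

do(Queue=3) replaces the equation Queue := -3·Latency + 2 with the constant Queue = 3.
Jitter = 8 if Queue >= 0 else 5  [with Queue=3]  = 8
Throughput = |Jitter - Latency|  [with Jitter=8, Latency=-1]  = 9

9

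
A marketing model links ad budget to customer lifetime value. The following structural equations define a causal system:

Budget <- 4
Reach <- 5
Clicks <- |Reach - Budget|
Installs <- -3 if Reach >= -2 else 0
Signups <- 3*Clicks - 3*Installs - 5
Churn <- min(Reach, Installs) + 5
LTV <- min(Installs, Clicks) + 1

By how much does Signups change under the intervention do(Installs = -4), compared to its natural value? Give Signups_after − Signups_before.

3

Intervening sets Installs = -4 and removes its equation (Installs <- -3 if Reach >= -2 else 0).
Clicks = |Reach - Budget|  [with Reach=5, Budget=4]  = 1
Signups = 3*Clicks - 3*Installs - 5  [with Clicks=1, Installs=-4]  = 10
Without intervention: Clicks = |Reach - Budget|  [with Reach=5, Budget=4]  = 1; Installs = -3 if Reach >= -2 else 0  [with Reach=5]  = -3; Signups = 3*Clicks - 3*Installs - 5  [with Clicks=1, Installs=-3]  = 7.
Change = 10 − 7 = 3.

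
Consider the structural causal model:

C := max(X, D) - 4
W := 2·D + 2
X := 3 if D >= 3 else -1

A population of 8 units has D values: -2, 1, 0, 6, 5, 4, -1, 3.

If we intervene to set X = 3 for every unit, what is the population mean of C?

-0.25

do(X=3) breaks X's dependence on D. With X=3 fixed, C across the units is -1, -1, -1, 2, 1, 0, -1, -1, mean -0.25.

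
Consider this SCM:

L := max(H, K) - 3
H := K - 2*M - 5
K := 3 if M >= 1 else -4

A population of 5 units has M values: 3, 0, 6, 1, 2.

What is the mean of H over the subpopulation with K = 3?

-8

Conditioning on K=3 selects the 4 unit(s) with M ∈ {3, 6, 1, 2}. Their H values: -8, -14, -4, -6. Mean = -8.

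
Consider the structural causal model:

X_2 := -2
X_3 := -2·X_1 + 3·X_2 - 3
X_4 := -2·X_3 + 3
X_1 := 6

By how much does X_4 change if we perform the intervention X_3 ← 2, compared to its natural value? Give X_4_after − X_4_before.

-46

The intervention breaks the incoming arrows to X_3: X_3 := -2·X_1 + 3·X_2 - 3 no longer applies, and X_3 = 2.
X_4 = -2·X_3 + 3  [with X_3=2]  = -1
Without intervention: X_3 = -2·X_1 + 3·X_2 - 3  [with X_1=6, X_2=-2]  = -21; X_4 = -2·X_3 + 3  [with X_3=-21]  = 45.
Change = -1 − 45 = -46.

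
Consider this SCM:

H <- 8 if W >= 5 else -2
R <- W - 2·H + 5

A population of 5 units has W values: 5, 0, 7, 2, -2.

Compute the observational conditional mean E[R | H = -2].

9

Conditioning on H=-2 selects the 3 unit(s) with W ∈ {0, 2, -2}. Their R values: 9, 11, 7. Mean = 9.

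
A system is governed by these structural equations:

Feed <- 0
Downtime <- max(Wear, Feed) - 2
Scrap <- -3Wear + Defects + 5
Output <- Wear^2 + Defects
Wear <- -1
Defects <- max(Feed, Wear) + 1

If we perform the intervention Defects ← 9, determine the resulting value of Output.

do(Defects=9) replaces the equation Defects <- max(Feed, Wear) + 1 with the constant Defects = 9.
Output = Wear^2 + Defects  [with Wear=-1, Defects=9]  = 10

10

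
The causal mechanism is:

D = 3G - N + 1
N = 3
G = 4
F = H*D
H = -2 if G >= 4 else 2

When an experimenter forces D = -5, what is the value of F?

do(D=-5) replaces the equation D = 3G - N + 1 with the constant D = -5.
H = -2 if G >= 4 else 2  [with G=4]  = -2
F = H*D  [with H=-2, D=-5]  = 10

10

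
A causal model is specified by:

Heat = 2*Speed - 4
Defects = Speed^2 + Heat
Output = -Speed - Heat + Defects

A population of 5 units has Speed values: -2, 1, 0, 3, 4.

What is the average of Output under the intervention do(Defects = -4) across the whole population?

Every unit gets Defects=-4 under the intervention. Output values become 6, -3, 0, -9, -12; E[Output|do(Defects=-4)] = -3.6.

-3.6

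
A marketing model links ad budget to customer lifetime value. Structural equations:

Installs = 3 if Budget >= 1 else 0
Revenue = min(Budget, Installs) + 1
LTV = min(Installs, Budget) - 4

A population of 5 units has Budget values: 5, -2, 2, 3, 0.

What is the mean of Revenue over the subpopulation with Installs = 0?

0

Observing Installs=0 restricts to units where Installs's equation naturally yields 0: Budget ∈ {-2, 0}. In that subpopulation Revenue = -1, 1, mean 0.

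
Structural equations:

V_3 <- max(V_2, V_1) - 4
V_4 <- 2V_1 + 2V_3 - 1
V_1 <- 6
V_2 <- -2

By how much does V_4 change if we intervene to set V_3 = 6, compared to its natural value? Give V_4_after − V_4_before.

8

The intervention breaks the incoming arrows to V_3: V_3 <- max(V_2, V_1) - 4 no longer applies, and V_3 = 6.
V_4 = 2V_1 + 2V_3 - 1  [with V_1=6, V_3=6]  = 23
Without intervention: V_3 = max(V_2, V_1) - 4  [with V_2=-2, V_1=6]  = 2; V_4 = 2V_1 + 2V_3 - 1  [with V_1=6, V_3=2]  = 15.
Change = 23 − 15 = 8.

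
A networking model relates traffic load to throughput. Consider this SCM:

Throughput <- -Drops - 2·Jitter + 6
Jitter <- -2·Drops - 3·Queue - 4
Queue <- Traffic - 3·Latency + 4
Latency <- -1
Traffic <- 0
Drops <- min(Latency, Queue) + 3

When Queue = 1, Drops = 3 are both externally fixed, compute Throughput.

29

Setting Queue = 1, Drops = 3 by intervention discards those variables' equations.
Jitter = -2·Drops - 3·Queue - 4  [with Drops=3, Queue=1]  = -13
Throughput = -Drops - 2·Jitter + 6  [with Drops=3, Jitter=-13]  = 29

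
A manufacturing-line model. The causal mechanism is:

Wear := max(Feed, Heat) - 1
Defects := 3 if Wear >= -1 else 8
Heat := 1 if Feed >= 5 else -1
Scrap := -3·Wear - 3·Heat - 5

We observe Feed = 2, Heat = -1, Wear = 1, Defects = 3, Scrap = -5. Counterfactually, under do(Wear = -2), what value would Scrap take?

4

do(Wear=-2) replaces the equation Wear := max(Feed, Heat) - 1 with the constant Wear = -2.
Heat = 1 if Feed >= 5 else -1  [with Feed=2]  = -1
Scrap = -3·Wear - 3·Heat - 5  [with Wear=-2, Heat=-1]  = 4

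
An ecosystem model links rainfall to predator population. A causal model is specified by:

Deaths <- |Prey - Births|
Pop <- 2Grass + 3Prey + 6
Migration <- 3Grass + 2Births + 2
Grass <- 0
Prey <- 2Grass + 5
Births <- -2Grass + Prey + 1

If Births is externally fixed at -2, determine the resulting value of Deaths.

The intervention breaks the incoming arrows to Births: Births <- -2Grass + Prey + 1 no longer applies, and Births = -2.
Prey = 2Grass + 5  [with Grass=0]  = 5
Deaths = |Prey - Births|  [with Prey=5, Births=-2]  = 7

7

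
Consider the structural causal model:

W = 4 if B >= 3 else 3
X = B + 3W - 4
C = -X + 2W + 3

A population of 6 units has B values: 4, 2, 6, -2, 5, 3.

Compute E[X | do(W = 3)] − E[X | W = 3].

3

Under do(W=3), W's equation is replaced by W=3 for every unit. Per-unit X: 9, 7, 11, 3, 10, 8. Mean = 8.
Observing W=3 restricts to units where W's equation naturally yields 3: B ∈ {2, -2}. In that subpopulation X = 7, 3, mean 5.
Difference = 8 − 5 = 3.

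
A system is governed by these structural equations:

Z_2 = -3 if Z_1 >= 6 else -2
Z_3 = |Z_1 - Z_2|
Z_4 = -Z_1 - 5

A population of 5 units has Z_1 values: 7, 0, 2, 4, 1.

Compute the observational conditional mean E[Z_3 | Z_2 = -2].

3.75

Conditioning on Z_2=-2 selects the 4 unit(s) with Z_1 ∈ {0, 2, 4, 1}. Their Z_3 values: 2, 4, 6, 3. Mean = 3.75.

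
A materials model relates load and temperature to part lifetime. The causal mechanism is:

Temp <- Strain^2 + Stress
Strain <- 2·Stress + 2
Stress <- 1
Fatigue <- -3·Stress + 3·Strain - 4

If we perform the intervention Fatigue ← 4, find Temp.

Under do(Fatigue=4), the mechanism Fatigue <- -3·Stress + 3·Strain - 4 is discarded; Fatigue is fixed at 4.
Since Temp is not a descendant of the intervened variable, it is unaffected.
Strain = 2·Stress + 2  [with Stress=1]  = 4
Temp = Strain^2 + Stress  [with Strain=4, Stress=1]  = 17

17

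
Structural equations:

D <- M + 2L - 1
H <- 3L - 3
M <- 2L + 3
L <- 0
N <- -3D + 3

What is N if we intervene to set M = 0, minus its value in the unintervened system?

9

do(M=0) replaces the equation M <- 2L + 3 with the constant M = 0.
D = M + 2L - 1  [with M=0, L=0]  = -1
N = -3D + 3  [with D=-1]  = 6
Without intervention: M = 2L + 3  [with L=0]  = 3; D = M + 2L - 1  [with M=3, L=0]  = 2; N = -3D + 3  [with D=2]  = -3.
Change = 6 − (-3) = 9.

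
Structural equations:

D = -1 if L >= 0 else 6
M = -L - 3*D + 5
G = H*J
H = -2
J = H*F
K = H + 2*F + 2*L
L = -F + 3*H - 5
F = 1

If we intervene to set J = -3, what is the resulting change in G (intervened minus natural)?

The intervention breaks the incoming arrows to J: J = H*F no longer applies, and J = -3.
G = H*J  [with H=-2, J=-3]  = 6
Without intervention: J = H*F  [with H=-2, F=1]  = -2; G = H*J  [with H=-2, J=-2]  = 4.
Change = 6 − 4 = 2.

2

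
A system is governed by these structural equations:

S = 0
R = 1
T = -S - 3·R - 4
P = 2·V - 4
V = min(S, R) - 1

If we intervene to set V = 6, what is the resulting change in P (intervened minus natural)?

14

do(V=6) replaces the equation V = min(S, R) - 1 with the constant V = 6.
P = 2·V - 4  [with V=6]  = 8
Without intervention: V = min(S, R) - 1  [with S=0, R=1]  = -1; P = 2·V - 4  [with V=-1]  = -6.
Change = 8 − (-6) = 14.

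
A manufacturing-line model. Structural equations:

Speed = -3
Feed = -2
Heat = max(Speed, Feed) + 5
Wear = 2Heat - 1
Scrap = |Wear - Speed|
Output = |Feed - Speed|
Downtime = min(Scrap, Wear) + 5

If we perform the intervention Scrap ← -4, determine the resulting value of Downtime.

1

Under do(Scrap=-4), the mechanism Scrap = |Wear - Speed| is discarded; Scrap is fixed at -4.
Heat = max(Speed, Feed) + 5  [with Speed=-3, Feed=-2]  = 3
Wear = 2Heat - 1  [with Heat=3]  = 5
Downtime = min(Scrap, Wear) + 5  [with Scrap=-4, Wear=5]  = 1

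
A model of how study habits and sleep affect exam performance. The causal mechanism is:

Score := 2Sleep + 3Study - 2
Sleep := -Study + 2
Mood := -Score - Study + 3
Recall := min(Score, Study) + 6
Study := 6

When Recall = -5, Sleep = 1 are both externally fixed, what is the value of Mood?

-21

Setting Recall = -5, Sleep = 1 by intervention discards those variables' equations.
Score = 2Sleep + 3Study - 2  [with Sleep=1, Study=6]  = 18
Mood = -Score - Study + 3  [with Score=18, Study=6]  = -21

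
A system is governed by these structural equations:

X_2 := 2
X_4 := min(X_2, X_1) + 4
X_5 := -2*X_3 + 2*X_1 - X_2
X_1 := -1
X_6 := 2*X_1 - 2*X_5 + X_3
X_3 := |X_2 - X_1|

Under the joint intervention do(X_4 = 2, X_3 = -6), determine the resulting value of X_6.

-24

The joint intervention fixes X_4 = 2, X_3 = -6, removing each variable's own equation.
X_5 = -2*X_3 + 2*X_1 - X_2  [with X_3=-6, X_1=-1, X_2=2]  = 8
X_6 = 2*X_1 - 2*X_5 + X_3  [with X_1=-1, X_5=8, X_3=-6]  = -24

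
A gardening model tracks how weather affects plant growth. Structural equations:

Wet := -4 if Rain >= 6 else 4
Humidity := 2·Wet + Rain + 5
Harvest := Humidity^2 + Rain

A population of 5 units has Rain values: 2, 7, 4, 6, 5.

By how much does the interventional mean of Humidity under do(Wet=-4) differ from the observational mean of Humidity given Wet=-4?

-1.7

Under do(Wet=-4), Wet's equation is replaced by Wet=-4 for every unit. Per-unit Humidity: -1, 4, 1, 3, 2. Mean = 1.8.
Conditioning on Wet=-4 selects the 2 unit(s) with Rain ∈ {7, 6}. Their Humidity values: 4, 3. Mean = 3.5.
Difference = 1.8 − 3.5 = -1.7.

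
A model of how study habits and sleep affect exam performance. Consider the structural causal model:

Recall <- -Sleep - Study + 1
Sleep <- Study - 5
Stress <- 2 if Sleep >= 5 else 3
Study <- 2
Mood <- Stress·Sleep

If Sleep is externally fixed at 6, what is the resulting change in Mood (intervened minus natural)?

Under do(Sleep=6), the mechanism Sleep <- Study - 5 is discarded; Sleep is fixed at 6.
Stress = 2 if Sleep >= 5 else 3  [with Sleep=6]  = 2
Mood = Stress·Sleep  [with Stress=2, Sleep=6]  = 12
Without intervention: Sleep = Study - 5  [with Study=2]  = -3; Stress = 2 if Sleep >= 5 else 3  [with Sleep=-3]  = 3; Mood = Stress·Sleep  [with Stress=3, Sleep=-3]  = -9.
Change = 12 − (-9) = 21.

21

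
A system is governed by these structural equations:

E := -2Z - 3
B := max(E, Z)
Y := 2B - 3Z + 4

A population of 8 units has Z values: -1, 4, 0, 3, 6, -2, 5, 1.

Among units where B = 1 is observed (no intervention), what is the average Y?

Observing B=1 restricts to units where B's equation naturally yields 1: Z ∈ {-2, 1}. In that subpopulation Y = 12, 3, mean 7.5.

7.5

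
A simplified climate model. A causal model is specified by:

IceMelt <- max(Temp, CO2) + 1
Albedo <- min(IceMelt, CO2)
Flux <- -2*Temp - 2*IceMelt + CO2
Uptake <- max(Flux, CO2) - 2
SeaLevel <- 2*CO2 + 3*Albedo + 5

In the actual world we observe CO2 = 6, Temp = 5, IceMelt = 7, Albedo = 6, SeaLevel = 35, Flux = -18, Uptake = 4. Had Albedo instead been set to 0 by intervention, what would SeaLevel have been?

Intervening sets Albedo = 0 and removes its equation (Albedo <- min(IceMelt, CO2)).
SeaLevel = 2*CO2 + 3*Albedo + 5  [with CO2=6, Albedo=0]  = 17

17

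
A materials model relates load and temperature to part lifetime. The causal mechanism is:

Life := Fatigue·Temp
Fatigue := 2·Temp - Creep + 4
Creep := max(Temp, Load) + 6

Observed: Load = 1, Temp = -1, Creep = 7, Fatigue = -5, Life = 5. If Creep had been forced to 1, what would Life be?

do(Creep=1) replaces the equation Creep := max(Temp, Load) + 6 with the constant Creep = 1.
Fatigue = 2·Temp - Creep + 4  [with Temp=-1, Creep=1]  = 1
Life = Fatigue·Temp  [with Fatigue=1, Temp=-1]  = -1

-1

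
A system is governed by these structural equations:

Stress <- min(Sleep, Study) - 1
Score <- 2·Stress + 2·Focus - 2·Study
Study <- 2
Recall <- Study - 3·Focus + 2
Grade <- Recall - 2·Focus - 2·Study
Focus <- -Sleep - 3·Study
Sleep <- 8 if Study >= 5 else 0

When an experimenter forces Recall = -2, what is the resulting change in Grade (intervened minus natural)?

Intervening sets Recall = -2 and removes its equation (Recall <- Study - 3·Focus + 2).
Sleep = 8 if Study >= 5 else 0  [with Study=2]  = 0
Focus = -Sleep - 3·Study  [with Sleep=0, Study=2]  = -6
Grade = Recall - 2·Focus - 2·Study  [with Recall=-2, Focus=-6, Study=2]  = 6
Without intervention: Sleep = 8 if Study >= 5 else 0  [with Study=2]  = 0; Focus = -Sleep - 3·Study  [with Sleep=0, Study=2]  = -6; Recall = Study - 3·Focus + 2  [with Study=2, Focus=-6]  = 22; Grade = Recall - 2·Focus - 2·Study  [with Recall=22, Focus=-6, Study=2]  = 30.
Change = 6 − 30 = -24.

-24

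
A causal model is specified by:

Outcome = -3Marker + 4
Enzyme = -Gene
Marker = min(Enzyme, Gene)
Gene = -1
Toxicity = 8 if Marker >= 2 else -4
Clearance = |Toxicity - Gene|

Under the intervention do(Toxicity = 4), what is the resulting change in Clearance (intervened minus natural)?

2

Intervening sets Toxicity = 4 and removes its equation (Toxicity = 8 if Marker >= 2 else -4).
Clearance = |Toxicity - Gene|  [with Toxicity=4, Gene=-1]  = 5
Without intervention: Enzyme = -Gene  [with Gene=-1]  = 1; Marker = min(Enzyme, Gene)  [with Enzyme=1, Gene=-1]  = -1; Toxicity = 8 if Marker >= 2 else -4  [with Marker=-1]  = -4; Clearance = |Toxicity - Gene|  [with Toxicity=-4, Gene=-1]  = 3.
Change = 5 − 3 = 2.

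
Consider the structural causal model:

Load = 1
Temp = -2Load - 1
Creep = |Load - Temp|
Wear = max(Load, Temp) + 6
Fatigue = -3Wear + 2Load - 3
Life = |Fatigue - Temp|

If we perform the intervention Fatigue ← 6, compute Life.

The intervention breaks the incoming arrows to Fatigue: Fatigue = -3Wear + 2Load - 3 no longer applies, and Fatigue = 6.
Temp = -2Load - 1  [with Load=1]  = -3
Life = |Fatigue - Temp|  [with Fatigue=6, Temp=-3]  = 9

9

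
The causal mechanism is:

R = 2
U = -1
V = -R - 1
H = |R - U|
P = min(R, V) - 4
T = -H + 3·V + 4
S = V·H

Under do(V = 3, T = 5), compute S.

9

Under do(V = 3, T = 5), each intervened variable's structural equation is replaced by its fixed value.
H = |R - U|  [with R=2, U=-1]  = 3
S = V·H  [with V=3, H=3]  = 9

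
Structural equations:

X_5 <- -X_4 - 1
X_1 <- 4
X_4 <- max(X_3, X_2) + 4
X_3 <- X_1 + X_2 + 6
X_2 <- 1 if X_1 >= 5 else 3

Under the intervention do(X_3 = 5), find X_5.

do(X_3=5) replaces the equation X_3 <- X_1 + X_2 + 6 with the constant X_3 = 5.
X_2 = 1 if X_1 >= 5 else 3  [with X_1=4]  = 3
X_4 = max(X_3, X_2) + 4  [with X_3=5, X_2=3]  = 9
X_5 = -X_4 - 1  [with X_4=9]  = -10

-10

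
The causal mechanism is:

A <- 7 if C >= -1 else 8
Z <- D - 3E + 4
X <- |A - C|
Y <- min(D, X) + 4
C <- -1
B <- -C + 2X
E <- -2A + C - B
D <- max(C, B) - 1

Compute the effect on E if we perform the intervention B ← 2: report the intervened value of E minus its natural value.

15

Intervening sets B = 2 and removes its equation (B <- -C + 2X).
A = 7 if C >= -1 else 8  [with C=-1]  = 7
E = -2A + C - B  [with A=7, C=-1, B=2]  = -17
Without intervention: A = 7 if C >= -1 else 8  [with C=-1]  = 7; X = |A - C|  [with A=7, C=-1]  = 8; B = -C + 2X  [with C=-1, X=8]  = 17; E = -2A + C - B  [with A=7, C=-1, B=17]  = -32.
Change = -17 − (-32) = 15.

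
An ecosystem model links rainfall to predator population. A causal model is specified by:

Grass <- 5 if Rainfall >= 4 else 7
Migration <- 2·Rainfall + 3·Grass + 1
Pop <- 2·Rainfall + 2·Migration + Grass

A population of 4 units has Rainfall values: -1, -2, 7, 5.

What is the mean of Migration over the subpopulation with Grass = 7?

Observing Grass=7 restricts to units where Grass's equation naturally yields 7: Rainfall ∈ {-1, -2}. In that subpopulation Migration = 20, 18, mean 19.

19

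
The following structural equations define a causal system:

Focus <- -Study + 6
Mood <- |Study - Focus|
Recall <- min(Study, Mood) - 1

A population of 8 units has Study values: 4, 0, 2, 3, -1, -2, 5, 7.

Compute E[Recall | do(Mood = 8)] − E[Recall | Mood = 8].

do(Mood=8) breaks Mood's dependence on Study. With Mood=8 fixed, Recall across the units is 3, -1, 1, 2, -2, -3, 4, 6, mean 1.25.
E[Recall|Mood=8] averages over only the 2 units with Mood=8 (Study = -1, 7): Recall = -2, 6, mean 2.
Difference = 1.25 − 2 = -0.75.

-0.75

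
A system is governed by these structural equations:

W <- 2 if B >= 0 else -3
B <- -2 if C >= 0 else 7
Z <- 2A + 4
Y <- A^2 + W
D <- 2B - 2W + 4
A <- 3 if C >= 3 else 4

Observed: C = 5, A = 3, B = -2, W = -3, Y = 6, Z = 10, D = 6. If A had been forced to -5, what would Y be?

do(A=-5) replaces the equation A <- 3 if C >= 3 else 4 with the constant A = -5.
B = -2 if C >= 0 else 7  [with C=5]  = -2
W = 2 if B >= 0 else -3  [with B=-2]  = -3
Y = A^2 + W  [with A=-5, W=-3]  = 22

22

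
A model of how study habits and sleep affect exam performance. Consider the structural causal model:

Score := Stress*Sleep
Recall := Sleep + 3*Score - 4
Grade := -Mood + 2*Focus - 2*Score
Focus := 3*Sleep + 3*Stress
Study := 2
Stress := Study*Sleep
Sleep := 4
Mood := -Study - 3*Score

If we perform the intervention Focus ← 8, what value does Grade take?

do(Focus=8) replaces the equation Focus := 3*Sleep + 3*Stress with the constant Focus = 8.
Stress = Study*Sleep  [with Study=2, Sleep=4]  = 8
Score = Stress*Sleep  [with Stress=8, Sleep=4]  = 32
Mood = -Study - 3*Score  [with Study=2, Score=32]  = -98
Grade = -Mood + 2*Focus - 2*Score  [with Mood=-98, Focus=8, Score=32]  = 50

50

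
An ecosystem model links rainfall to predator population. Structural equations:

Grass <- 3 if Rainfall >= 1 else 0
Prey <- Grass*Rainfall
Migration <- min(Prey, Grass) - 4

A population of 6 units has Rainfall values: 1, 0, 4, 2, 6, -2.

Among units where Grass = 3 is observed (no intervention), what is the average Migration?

-1

Conditioning on Grass=3 selects the 4 unit(s) with Rainfall ∈ {1, 4, 2, 6}. Their Migration values: -1, -1, -1, -1. Mean = -1.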